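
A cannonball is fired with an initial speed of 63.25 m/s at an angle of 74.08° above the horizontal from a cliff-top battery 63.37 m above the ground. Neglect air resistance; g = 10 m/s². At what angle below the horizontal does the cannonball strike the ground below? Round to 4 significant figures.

v_x = 63.25 cos 74.08° = 17.349 m/s.
At impact |v_y| = √(v_y0² + 2 g h) = √(60.824² + 2×10×63.37) = 70.477 m/s.
Angle below horizontal = arctan(|v_y| / v_x) = arctan(70.477 / 17.349) = 76.17°.

76.17°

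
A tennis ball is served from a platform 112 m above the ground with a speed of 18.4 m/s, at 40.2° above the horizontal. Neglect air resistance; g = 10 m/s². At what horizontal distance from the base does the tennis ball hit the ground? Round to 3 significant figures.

85.3 m

Components: v_x = 18.4 cos 40.2° = 14.05 m/s, v_y = 18.4 sin 40.2° = 11.88 m/s.
Vertical: 0 = 112 + 11.88 t − ½(10) t² ⇒ 5.000 t² − 11.88 t − 112 = 0.
t = [11.88 + √(141.1 + 2240)] / 10.00 = 6.068 s.
Horizontal: R = v_x · t = 14.05 × 6.068 = 85.3 m.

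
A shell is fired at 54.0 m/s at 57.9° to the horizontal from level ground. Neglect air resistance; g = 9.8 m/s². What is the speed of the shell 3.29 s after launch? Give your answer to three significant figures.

v_x = 54.0 cos 57.9° = 28.70 m/s (constant).
v_y(t) = 54.0 sin 57.9° − g t = 45.74 − 9.8 × 3.29 = 13.50 m/s.
Speed = √(v_x² + v_y²) = √(823.7 + 182.2) = 31.7 m/s.

31.7 m/s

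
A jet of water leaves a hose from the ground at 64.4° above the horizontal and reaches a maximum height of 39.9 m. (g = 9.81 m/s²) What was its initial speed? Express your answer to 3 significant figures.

31.0 m/s

At maximum height v_y = 0, so (v₀ sin θ)² = 2 g H.
v₀ sin 64.4° = √(2 × 9.81 × 39.9) = 27.98 m/s.
v₀ = 27.98 / sin 64.4° = 27.98 / 0.9018 = 31.0 m/s.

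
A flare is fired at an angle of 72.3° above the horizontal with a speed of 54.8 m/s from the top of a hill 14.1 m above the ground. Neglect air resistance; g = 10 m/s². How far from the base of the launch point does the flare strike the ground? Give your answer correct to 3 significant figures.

Components: v_x = 54.8 cos 72.3° = 16.66 m/s, v_y = 54.8 sin 72.3° = 52.21 m/s.
Vertical: 0 = 14.1 + 52.21 t − ½(10) t² ⇒ 5.000 t² − 52.21 t − 14.1 = 0.
t = [52.21 + √(2726 + 282.0)] / 10.00 = 10.71 s.
Horizontal: R = v_x · t = 16.66 × 10.71 = 178 m.

178 m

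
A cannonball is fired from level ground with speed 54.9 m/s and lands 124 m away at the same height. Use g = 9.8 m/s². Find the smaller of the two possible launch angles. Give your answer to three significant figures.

Level-ground range: R = v₀² sin(2θ)/g ⇒ sin 2θ = R g / v₀² = 124×9.8/54.9² = 0.4032.
2θ = arcsin(0.4032) = 23.78° or 180° − 23.78° = 156.22°.
So θ = 11.9° or θ = 78.1°.

11.9°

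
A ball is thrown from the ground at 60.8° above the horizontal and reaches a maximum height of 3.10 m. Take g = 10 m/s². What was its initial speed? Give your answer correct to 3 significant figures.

9.02 m/s

At maximum height v_y = 0, so (v₀ sin θ)² = 2 g H.
v₀ sin 60.8° = √(2 × 10 × 3.10) = 7.874 m/s.
v₀ = 7.874 / sin 60.8° = 7.874 / 0.8729 = 9.02 m/s.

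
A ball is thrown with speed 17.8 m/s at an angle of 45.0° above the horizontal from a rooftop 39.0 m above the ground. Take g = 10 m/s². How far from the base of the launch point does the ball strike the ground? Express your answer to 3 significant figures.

Components: v_x = 17.8 cos 45.0° = 12.59 m/s, v_y = 17.8 sin 45.0° = 12.59 m/s.
Vertical: 0 = 39.0 + 12.59 t − ½(10) t² ⇒ 5.000 t² − 12.59 t − 39.0 = 0.
t = [12.59 + √(158.5 + 780.0)] / 10.00 = 4.322 s.
Horizontal: R = v_x · t = 12.59 × 4.322 = 54.4 m.

54.4 m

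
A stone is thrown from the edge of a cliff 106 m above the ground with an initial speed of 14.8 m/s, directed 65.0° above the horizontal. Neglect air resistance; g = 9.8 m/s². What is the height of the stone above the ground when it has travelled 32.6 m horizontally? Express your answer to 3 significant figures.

v_x = 14.8 cos 65.0° = 6.255 m/s, v_y0 = 14.8 sin 65.0° = 13.41 m/s.
Time to reach x = 32.6 m: t = x / v_x = 32.6 / 6.255 = 5.212 s.
y = 106 + v_y0 t − ½ g t² = 106 + 13.41×5.212 − 4.900×5.212² = 42.8 m.

42.8 m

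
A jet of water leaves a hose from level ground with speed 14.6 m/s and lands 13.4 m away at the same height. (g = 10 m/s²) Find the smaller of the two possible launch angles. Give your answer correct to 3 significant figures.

19.5°

Level-ground range: R = v₀² sin(2θ)/g ⇒ sin 2θ = R g / v₀² = 13.4×10/14.6² = 0.6286.
2θ = arcsin(0.6286) = 38.95° or 180° − 38.95° = 141.05°.
So θ = 19.5° or θ = 70.5°.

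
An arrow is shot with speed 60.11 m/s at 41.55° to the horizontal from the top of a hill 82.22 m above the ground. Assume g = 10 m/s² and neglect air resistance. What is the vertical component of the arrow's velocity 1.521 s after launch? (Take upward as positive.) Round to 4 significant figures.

24.66 m/s

Initial vertical component: v_y0 = 60.11 sin 41.55° = 39.869 m/s.
v_y(t) = v_y0 − g t = 39.869 − 10 × 1.521 = 24.66 m/s.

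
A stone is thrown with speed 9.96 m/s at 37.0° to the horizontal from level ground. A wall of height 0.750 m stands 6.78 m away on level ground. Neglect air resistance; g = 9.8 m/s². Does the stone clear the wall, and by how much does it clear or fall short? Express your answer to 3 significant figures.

v_x = 9.96 cos 37.0° = 7.954 m/s; v_y0 = 9.96 sin 37.0° = 5.994 m/s.
Time to reach the wall: t = 6.78 / 7.954 = 0.8524 s.
Height at that point: y = 5.994×0.8524 − 4.900×0.8524² = 1.549 m.
That is 1.549 − 0.750 = 0.799 m above the top of the wall, so the stone clears it.

Yes — it clears the wall by 0.799 m.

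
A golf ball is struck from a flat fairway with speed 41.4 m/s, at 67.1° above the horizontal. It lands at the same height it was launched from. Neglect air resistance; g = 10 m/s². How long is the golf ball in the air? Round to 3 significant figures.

Vertical component: v_y = 41.4 sin 67.1° = 38.14 m/s.
For a projectile landing at launch height, time of flight is t = 2 v_y / g = 2 × 38.14 / 10 = 7.63 s.

7.63 s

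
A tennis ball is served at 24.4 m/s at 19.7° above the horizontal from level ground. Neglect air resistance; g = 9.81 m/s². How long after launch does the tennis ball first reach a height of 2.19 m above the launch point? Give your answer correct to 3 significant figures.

0.332 s

v_y0 = 24.4 sin 19.7° = 8.225 m/s.
Set y = v_y0 t − ½ g t² = 2.19: 4.905 t² − 8.225 t + 2.19 = 0.
t = [8.225 ± √(67.65 − 42.97)] / 9.81 = (8.225 ± 4.968) / 9.81, giving t = 0.332 s or t = 1.34 s.
The tennis ball is on the way up at the first time, so t = 0.332 s.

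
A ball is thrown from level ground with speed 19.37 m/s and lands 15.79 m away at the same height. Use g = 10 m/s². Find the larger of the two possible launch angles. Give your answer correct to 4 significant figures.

Level-ground range: R = v₀² sin(2θ)/g ⇒ sin 2θ = R g / v₀² = 15.79×10/19.37² = 0.4208.
2θ = arcsin(0.4208) = 24.885° or 180° − 24.885° = 155.115°.
So θ = 12.44° or θ = 77.56°.

77.56°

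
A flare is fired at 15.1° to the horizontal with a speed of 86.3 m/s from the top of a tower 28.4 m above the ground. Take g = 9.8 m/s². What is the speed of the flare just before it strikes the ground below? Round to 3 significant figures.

89.5 m/s

v_x = 86.3 cos 15.1° = 83.32 m/s is unchanged throughout.
For the vertical component, v_y² = v_y0² + 2 g h = (22.48)² + 2×9.8×28.4 = 1062, so |v_y| = 32.59 m/s.
Impact speed = √(v_x² + v_y²) = √(6942 + 1062) = 89.5 m/s.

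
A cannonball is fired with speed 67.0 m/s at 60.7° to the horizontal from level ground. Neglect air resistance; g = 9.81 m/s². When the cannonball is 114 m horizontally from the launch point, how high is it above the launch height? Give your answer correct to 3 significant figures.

144 m

v_x = 67.0 cos 60.7° = 32.79 m/s, v_y0 = 67.0 sin 60.7° = 58.43 m/s.
Time to reach x = 114 m: t = x / v_x = 114 / 32.79 = 3.477 s.
y = v_y0 t − ½ g t² = 58.43×3.477 − 4.905×3.477² = 144 m.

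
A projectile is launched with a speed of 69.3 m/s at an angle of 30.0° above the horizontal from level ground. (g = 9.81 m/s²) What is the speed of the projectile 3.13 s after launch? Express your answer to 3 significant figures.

v_x = 69.3 cos 30.0° = 60.02 m/s (constant).
v_y(t) = 69.3 sin 30.0° − g t = 34.65 − 9.81 × 3.13 = 3.945 m/s.
Speed = √(v_x² + v_y²) = √(3602 + 15.56) = 60.1 m/s.

60.1 m/s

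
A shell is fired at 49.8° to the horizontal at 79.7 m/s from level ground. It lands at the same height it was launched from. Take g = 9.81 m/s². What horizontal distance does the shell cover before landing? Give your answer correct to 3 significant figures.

Components: v_x = 79.7 cos 49.8° = 51.44 m/s, v_y = 79.7 sin 49.8° = 60.87 m/s.
Time of flight (same landing height): t = 2 v_y / g = 2 × 60.87 / 9.81 = 12.41 s.
Range: R = v_x · t = 51.44 × 12.41 = 638 m.

638 m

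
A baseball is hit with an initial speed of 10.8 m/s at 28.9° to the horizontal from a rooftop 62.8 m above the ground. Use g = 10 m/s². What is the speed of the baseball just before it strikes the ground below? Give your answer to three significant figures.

37.0 m/s

v_x = 10.8 cos 28.9° = 9.455 m/s is unchanged throughout.
For the vertical component, v_y² = v_y0² + 2 g h = (5.219)² + 2×10×62.8 = 1283, so |v_y| = 35.82 m/s.
Impact speed = √(v_x² + v_y²) = √(89.40 + 1283) = 37.0 m/s.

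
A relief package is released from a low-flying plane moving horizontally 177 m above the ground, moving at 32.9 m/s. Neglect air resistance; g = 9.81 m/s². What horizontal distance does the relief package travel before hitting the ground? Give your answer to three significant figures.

Initial vertical velocity is zero, so the fall time comes from h = ½ g t²: t = √(2 × 177 / 9.81) = 6.007 s.
Horizontal motion is uniform at 32.9 m/s, so x = 32.9 × 6.007 = 198 m.

198 m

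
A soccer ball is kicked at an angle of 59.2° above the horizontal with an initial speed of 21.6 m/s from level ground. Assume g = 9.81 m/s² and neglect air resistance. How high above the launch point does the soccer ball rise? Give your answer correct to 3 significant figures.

17.5 m

Vertical component of launch velocity: v_y = 21.6 sin 59.2° = 18.55 m/s.
At the highest point the vertical velocity is zero, so v_y² = 2 g h_max.
h_max = (18.55)² / (2 × 9.81) = 344.1 / 19.62 = 17.5 m.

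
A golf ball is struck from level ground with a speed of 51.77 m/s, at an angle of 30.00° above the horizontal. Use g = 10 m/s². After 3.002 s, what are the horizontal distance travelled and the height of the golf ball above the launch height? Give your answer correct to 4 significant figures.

v_x = 51.77 cos 30.00° = 44.834 m/s; v_y0 = 51.77 sin 30.00° = 25.885 m/s.
x = v_x t = 44.834 × 3.002 = 134.6 m.
y = v_y0 t − ½ g t² = 25.885×3.002 − 5.000×3.002² = 32.65 m.

x = 134.6 m, y = 32.65 m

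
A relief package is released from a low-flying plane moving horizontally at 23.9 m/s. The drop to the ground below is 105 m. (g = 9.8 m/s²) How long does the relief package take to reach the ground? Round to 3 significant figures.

4.63 s

The horizontal speed doesn't affect the fall. With v_y0 = 0, h = ½ g t².
t = √(2 × 105 / 9.8) = √21.43 = 4.63 s.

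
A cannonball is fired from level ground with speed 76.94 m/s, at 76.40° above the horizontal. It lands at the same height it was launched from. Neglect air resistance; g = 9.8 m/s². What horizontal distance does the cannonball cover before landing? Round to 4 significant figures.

Components: v_x = 76.94 cos 76.40° = 18.092 m/s, v_y = 76.94 sin 76.40° = 74.783 m/s.
Time of flight (same landing height): t = 2 v_y / g = 2 × 74.783 / 9.8 = 15.262 s.
Range: R = v_x · t = 18.092 × 15.262 = 276.1 m.

276.1 m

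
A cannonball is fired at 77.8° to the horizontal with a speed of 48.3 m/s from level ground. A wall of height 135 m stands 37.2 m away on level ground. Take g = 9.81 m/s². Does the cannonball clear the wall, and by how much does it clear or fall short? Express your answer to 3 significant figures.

v_x = 48.3 cos 77.8° = 10.21 m/s; v_y0 = 48.3 sin 77.8° = 47.21 m/s.
Time to reach the wall: t = 37.2 / 10.21 = 3.643 s.
Height at that point: y = 47.21×3.643 − 4.905×3.643² = 106.9 m.
That is 135 − 106.9 = 28.1 m below the top of the wall, so the cannonball does not clear it.

No — it falls 28.1 m short of clearing the wall.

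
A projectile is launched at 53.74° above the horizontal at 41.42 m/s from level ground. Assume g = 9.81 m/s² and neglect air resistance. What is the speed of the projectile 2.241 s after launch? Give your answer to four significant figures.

27.03 m/s

v_x = 41.42 cos 53.74° = 24.498 m/s (constant).
v_y(t) = 41.42 sin 53.74° − g t = 33.399 − 9.81 × 2.241 = 11.415 m/s.
Speed = √(v_x² + v_y²) = √(600.15 + 130.30) = 27.03 m/s.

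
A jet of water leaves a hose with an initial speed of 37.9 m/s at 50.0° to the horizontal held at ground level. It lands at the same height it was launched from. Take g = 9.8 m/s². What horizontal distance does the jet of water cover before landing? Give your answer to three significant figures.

For level ground, R = v₀² sin(2θ) / g.
sin(2 × 50.0°) = sin 100.0° = 0.9848.
R = (37.9)² × 0.9848 / 9.8 = 144 m.

144 m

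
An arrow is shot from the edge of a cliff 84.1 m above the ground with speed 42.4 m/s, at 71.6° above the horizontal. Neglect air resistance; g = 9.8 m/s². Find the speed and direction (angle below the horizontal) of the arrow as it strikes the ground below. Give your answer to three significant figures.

58.7 m/s at 76.8° below the horizontal

v_x = 42.4 cos 71.6° = 13.38 m/s (constant).
|v_y| at impact = √((40.23)² + 2×9.8×84.1) = 57.16 m/s.
Speed = √(13.38² + 57.16²) = 58.7 m/s; angle = arctan(57.16/13.38) = 76.8° below horizontal.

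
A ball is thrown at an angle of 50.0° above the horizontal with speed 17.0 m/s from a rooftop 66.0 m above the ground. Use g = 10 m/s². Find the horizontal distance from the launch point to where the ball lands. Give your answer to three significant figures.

Components: v_x = 17.0 cos 50.0° = 10.93 m/s, v_y = 17.0 sin 50.0° = 13.02 m/s.
Vertical: 0 = 66.0 + 13.02 t − ½(10) t² ⇒ 5.000 t² − 13.02 t − 66.0 = 0.
t = [13.02 + √(169.5 + 1320)] / 10.00 = 5.161 s.
Horizontal: R = v_x · t = 10.93 × 5.161 = 56.4 m.

56.4 m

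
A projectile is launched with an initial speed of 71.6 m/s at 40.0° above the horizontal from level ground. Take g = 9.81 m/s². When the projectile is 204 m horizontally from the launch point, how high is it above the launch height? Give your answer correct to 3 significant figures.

v_x = 71.6 cos 40.0° = 54.85 m/s, v_y0 = 71.6 sin 40.0° = 46.02 m/s.
Time to reach x = 204 m: t = x / v_x = 204 / 54.85 = 3.719 s.
y = v_y0 t − ½ g t² = 46.02×3.719 − 4.905×3.719² = 103 m.

103 m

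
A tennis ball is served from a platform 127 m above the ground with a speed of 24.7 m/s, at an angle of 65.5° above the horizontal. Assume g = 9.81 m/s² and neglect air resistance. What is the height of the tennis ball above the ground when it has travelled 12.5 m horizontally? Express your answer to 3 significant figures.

147 m

v_x = 24.7 cos 65.5° = 10.24 m/s, v_y0 = 24.7 sin 65.5° = 22.48 m/s.
Time to reach x = 12.5 m: t = x / v_x = 12.5 / 10.24 = 1.221 s.
y = 127 + v_y0 t − ½ g t² = 127 + 22.48×1.221 − 4.905×1.221² = 147 m.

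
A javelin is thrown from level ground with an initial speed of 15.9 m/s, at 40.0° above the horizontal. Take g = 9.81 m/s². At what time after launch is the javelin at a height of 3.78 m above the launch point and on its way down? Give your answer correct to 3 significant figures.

1.60 s

v_y0 = 15.9 sin 40.0° = 10.22 m/s.
Set y = v_y0 t − ½ g t² = 3.78: 4.905 t² − 10.22 t + 3.78 = 0.
t = [10.22 ± √(104.4 − 74.16)] / 9.81 = (10.22 ± 5.499) / 9.81, giving t = 0.481 s or t = 1.60 s.
On the way down corresponds to the larger root: t = 1.60 s.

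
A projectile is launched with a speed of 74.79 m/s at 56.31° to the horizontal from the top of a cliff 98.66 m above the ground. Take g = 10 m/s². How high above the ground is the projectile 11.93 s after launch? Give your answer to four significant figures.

v_y0 = 74.79 sin 56.31° = 62.229 m/s.
y(t) = 98.66 + v_y0 t − ½ g t² = 98.66 + 62.229×11.93 − ½×10×11.93² = 129.4 m.

129.4 m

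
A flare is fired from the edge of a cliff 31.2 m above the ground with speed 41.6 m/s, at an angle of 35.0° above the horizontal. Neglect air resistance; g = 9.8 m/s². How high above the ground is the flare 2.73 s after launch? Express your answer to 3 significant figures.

59.8 m

v_y0 = 41.6 sin 35.0° = 23.86 m/s.
y(t) = 31.2 + v_y0 t − ½ g t² = 31.2 + 23.86×2.73 − ½×9.8×2.73² = 59.8 m.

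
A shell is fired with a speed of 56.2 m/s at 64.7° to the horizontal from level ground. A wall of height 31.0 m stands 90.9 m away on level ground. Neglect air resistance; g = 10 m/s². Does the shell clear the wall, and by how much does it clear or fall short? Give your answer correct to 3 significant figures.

Yes — it clears the wall by 89.7 m.

v_x = 56.2 cos 64.7° = 24.02 m/s; v_y0 = 56.2 sin 64.7° = 50.81 m/s.
Time to reach the wall: t = 90.9 / 24.02 = 3.784 s.
Height at that point: y = 50.81×3.784 − 5.000×3.784² = 120.7 m.
That is 120.7 − 31.0 = 89.7 m above the top of the wall, so the shell clears it.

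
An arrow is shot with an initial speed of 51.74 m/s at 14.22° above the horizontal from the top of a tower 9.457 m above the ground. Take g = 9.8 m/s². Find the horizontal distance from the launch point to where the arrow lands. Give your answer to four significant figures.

Components: v_x = 51.74 cos 14.22° = 50.155 m/s, v_y = 51.74 sin 14.22° = 12.710 m/s.
Vertical: 0 = 9.457 + 12.710 t − ½(9.8) t² ⇒ 4.900 t² − 12.710 t − 9.457 = 0.
t = [12.710 + √(161.54 + 185.36)] / 9.800 = 3.1975 s.
Horizontal: R = v_x · t = 50.155 × 3.1975 = 160.4 m.

160.4 m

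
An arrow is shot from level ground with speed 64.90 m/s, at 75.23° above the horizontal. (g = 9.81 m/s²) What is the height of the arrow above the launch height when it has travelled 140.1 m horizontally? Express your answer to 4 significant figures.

179.7 m

v_x = 64.90 cos 75.23° = 16.546 m/s, v_y0 = 64.90 sin 75.23° = 62.756 m/s.
Time to reach x = 140.1 m: t = x / v_x = 140.1 / 16.546 = 8.4673 s.
y = v_y0 t − ½ g t² = 62.756×8.4673 − 4.905×8.4673² = 179.7 m.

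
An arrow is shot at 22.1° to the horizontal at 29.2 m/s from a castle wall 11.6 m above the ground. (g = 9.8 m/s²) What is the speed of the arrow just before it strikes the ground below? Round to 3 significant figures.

v_x = 29.2 cos 22.1° = 27.05 m/s is unchanged throughout.
For the vertical component, v_y² = v_y0² + 2 g h = (10.99)² + 2×9.8×11.6 = 348.1, so |v_y| = 18.66 m/s.
Impact speed = √(v_x² + v_y²) = √(731.7 + 348.1) = 32.9 m/s.

32.9 m/s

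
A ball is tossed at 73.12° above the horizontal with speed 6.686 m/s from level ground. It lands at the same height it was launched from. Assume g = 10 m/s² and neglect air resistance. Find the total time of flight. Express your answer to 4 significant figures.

1.280 s

Vertical component: v_y = 6.686 sin 73.12° = 6.3979 m/s.
For a projectile landing at launch height, time of flight is t = 2 v_y / g = 2 × 6.3979 / 10 = 1.280 s.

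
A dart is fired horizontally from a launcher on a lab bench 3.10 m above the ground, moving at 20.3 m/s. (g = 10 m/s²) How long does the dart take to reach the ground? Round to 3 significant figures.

The horizontal speed doesn't affect the fall. With v_y0 = 0, h = ½ g t².
t = √(2 × 3.10 / 10) = √0.6200 = 0.787 s.

0.787 s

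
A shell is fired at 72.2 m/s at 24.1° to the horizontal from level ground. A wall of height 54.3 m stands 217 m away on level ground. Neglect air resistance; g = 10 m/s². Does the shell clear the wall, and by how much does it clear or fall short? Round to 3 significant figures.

v_x = 72.2 cos 24.1° = 65.91 m/s; v_y0 = 72.2 sin 24.1° = 29.48 m/s.
Time to reach the wall: t = 217 / 65.91 = 3.292 s.
Height at that point: y = 29.48×3.292 − 5.000×3.292² = 42.86 m.
That is 54.3 − 42.86 = 11.4 m below the top of the wall, so the shell does not clear it.

No — it falls 11.4 m short of clearing the wall.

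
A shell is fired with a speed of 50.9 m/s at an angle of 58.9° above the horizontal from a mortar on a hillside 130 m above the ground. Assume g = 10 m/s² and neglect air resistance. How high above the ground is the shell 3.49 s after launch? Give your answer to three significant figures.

221 m

v_y0 = 50.9 sin 58.9° = 43.58 m/s.
y(t) = 130 + v_y0 t − ½ g t² = 130 + 43.58×3.49 − ½×10×3.49² = 221 m.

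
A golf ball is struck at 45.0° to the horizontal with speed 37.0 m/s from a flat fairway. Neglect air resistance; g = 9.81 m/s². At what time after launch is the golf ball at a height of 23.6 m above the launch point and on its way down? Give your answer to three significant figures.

4.18 s

v_y0 = 37.0 sin 45.0° = 26.16 m/s.
Set y = v_y0 t − ½ g t² = 23.6: 4.905 t² − 26.16 t + 23.6 = 0.
t = [26.16 ± √(684.3 − 463.0)] / 9.81 = (26.16 ± 14.88) / 9.81, giving t = 1.15 s or t = 4.18 s.
On the way down corresponds to the larger root: t = 4.18 s.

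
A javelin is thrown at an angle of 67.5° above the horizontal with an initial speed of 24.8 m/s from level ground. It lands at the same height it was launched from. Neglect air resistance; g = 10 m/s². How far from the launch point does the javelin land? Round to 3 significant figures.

For level ground, R = v₀² sin(2θ) / g.
sin(2 × 67.5°) = sin 135.0° = 0.7071.
R = (24.8)² × 0.7071 / 10 = 43.5 m.

43.5 m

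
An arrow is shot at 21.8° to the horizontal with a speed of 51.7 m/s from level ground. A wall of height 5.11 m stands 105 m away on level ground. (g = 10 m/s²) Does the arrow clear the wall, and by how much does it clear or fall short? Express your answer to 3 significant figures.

Yes — it clears the wall by 13.0 m.

v_x = 51.7 cos 21.8° = 48.00 m/s; v_y0 = 51.7 sin 21.8° = 19.20 m/s.
Time to reach the wall: t = 105 / 48.00 = 2.188 s.
Height at that point: y = 19.20×2.188 − 5.000×2.188² = 18.07 m.
That is 18.07 − 5.11 = 13.0 m above the top of the wall, so the arrow clears it.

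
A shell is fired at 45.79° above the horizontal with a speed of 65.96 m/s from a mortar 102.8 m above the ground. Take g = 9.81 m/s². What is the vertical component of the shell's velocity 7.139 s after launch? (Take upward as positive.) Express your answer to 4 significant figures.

-22.75 m/s

Initial vertical component: v_y0 = 65.96 sin 45.79° = 47.279 m/s.
v_y(t) = v_y0 − g t = 47.279 − 9.81 × 7.139 = -22.75 m/s.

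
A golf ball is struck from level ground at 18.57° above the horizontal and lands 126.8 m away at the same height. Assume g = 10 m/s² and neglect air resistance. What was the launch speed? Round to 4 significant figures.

On level ground, R = v₀² sin(2θ) / g, so v₀ = √(R g / sin 2θ).
sin(2 × 18.57°) = 0.6038.
v₀ = √(126.8 × 10 / 0.6038) = √2100.0 = 45.83 m/s.

45.83 m/s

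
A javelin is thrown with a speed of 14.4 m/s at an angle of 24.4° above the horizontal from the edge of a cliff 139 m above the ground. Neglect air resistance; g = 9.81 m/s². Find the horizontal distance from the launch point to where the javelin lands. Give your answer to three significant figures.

Components: v_x = 14.4 cos 24.4° = 13.11 m/s, v_y = 14.4 sin 24.4° = 5.949 m/s.
Vertical: 0 = 139 + 5.949 t − ½(9.81) t² ⇒ 4.905 t² − 5.949 t − 139 = 0.
t = [5.949 + √(35.39 + 2727)] / 9.810 = 5.964 s.
Horizontal: R = v_x · t = 13.11 × 5.964 = 78.2 m.

78.2 m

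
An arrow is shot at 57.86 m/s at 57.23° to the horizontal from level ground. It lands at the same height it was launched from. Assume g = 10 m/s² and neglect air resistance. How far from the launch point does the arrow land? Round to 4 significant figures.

For level ground, R = v₀² sin(2θ) / g.
sin(2 × 57.23°) = sin 114.46° = 0.9103.
R = (57.86)² × 0.9103 / 10 = 304.7 m.

304.7 m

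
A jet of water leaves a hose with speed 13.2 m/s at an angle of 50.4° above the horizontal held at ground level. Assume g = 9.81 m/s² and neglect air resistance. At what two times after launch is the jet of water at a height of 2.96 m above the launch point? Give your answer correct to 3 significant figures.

0.350 s and 1.72 s

v_y0 = 13.2 sin 50.4° = 10.17 m/s.
Set y = v_y0 t − ½ g t² = 2.96: 4.905 t² − 10.17 t + 2.96 = 0.
t = [10.17 ± √(103.4 − 58.08)] / 9.81 = (10.17 ± 6.732) / 9.81, giving t = 0.350 s or t = 1.72 s.
So the jet of water is at 2.96 m at t = 0.350 s (rising) and t = 1.72 s (falling).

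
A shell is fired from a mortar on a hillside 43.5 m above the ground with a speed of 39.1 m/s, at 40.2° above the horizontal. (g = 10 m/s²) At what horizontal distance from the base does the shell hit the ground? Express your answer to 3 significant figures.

Components: v_x = 39.1 cos 40.2° = 29.86 m/s, v_y = 39.1 sin 40.2° = 25.24 m/s.
Vertical: 0 = 43.5 + 25.24 t − ½(10) t² ⇒ 5.000 t² − 25.24 t − 43.5 = 0.
t = [25.24 + √(637.1 + 870.0)] / 10.00 = 6.406 s.
Horizontal: R = v_x · t = 29.86 × 6.406 = 191 m.

191 m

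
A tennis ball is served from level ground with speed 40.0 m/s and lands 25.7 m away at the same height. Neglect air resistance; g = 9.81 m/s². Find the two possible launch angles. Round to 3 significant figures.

4.53° and 85.5°

Level-ground range: R = v₀² sin(2θ)/g ⇒ sin 2θ = R g / v₀² = 25.7×9.81/40.0² = 0.1576.
2θ = arcsin(0.1576) = 9.068° or 180° − 9.068° = 170.932°.
So θ = 4.53° or θ = 85.5°.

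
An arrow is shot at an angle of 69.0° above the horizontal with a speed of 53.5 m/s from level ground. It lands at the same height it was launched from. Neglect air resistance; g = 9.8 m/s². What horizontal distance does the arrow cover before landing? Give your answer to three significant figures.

Components: v_x = 53.5 cos 69.0° = 19.17 m/s, v_y = 53.5 sin 69.0° = 49.95 m/s.
Time of flight (same landing height): t = 2 v_y / g = 2 × 49.95 / 9.8 = 10.19 s.
Range: R = v_x · t = 19.17 × 10.19 = 195 m.

195 m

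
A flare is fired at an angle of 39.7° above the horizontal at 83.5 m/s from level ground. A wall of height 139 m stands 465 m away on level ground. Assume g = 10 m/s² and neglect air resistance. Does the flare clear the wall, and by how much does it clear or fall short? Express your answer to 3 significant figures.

v_x = 83.5 cos 39.7° = 64.24 m/s; v_y0 = 83.5 sin 39.7° = 53.34 m/s.
Time to reach the wall: t = 465 / 64.24 = 7.238 s.
Height at that point: y = 53.34×7.238 − 5.000×7.238² = 124.1 m.
That is 139 − 124.1 = 14.9 m below the top of the wall, so the flare does not clear it.

No — it falls 14.9 m short of clearing the wall.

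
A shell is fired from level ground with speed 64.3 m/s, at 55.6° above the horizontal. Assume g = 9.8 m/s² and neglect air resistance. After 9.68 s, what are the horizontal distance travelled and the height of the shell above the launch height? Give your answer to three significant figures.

x = 352 m, y = 54.4 m

v_x = 64.3 cos 55.6° = 36.33 m/s; v_y0 = 64.3 sin 55.6° = 53.05 m/s.
x = v_x t = 36.33 × 9.68 = 352 m.
y = v_y0 t − ½ g t² = 53.05×9.68 − 4.900×9.68² = 54.4 m.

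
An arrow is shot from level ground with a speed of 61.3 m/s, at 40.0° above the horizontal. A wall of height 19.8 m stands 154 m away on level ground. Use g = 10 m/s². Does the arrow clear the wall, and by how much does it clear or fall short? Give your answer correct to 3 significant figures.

Yes — it clears the wall by 55.6 m.

v_x = 61.3 cos 40.0° = 46.96 m/s; v_y0 = 61.3 sin 40.0° = 39.40 m/s.
Time to reach the wall: t = 154 / 46.96 = 3.279 s.
Height at that point: y = 39.40×3.279 − 5.000×3.279² = 75.43 m.
That is 75.43 − 19.8 = 55.6 m above the top of the wall, so the arrow clears it.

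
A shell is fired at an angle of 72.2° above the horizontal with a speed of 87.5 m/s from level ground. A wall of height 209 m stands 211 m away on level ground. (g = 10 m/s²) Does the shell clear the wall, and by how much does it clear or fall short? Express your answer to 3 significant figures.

v_x = 87.5 cos 72.2° = 26.75 m/s; v_y0 = 87.5 sin 72.2° = 83.31 m/s.
Time to reach the wall: t = 211 / 26.75 = 7.888 s.
Height at that point: y = 83.31×7.888 − 5.000×7.888² = 346.0 m.
That is 346.0 − 209 = 137 m above the top of the wall, so the shell clears it.

Yes — it clears the wall by 137 m.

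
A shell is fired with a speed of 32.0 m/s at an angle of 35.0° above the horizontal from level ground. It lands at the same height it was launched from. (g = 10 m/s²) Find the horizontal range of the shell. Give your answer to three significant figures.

96.2 m

Components: v_x = 32.0 cos 35.0° = 26.21 m/s, v_y = 32.0 sin 35.0° = 18.35 m/s.
Time of flight (same landing height): t = 2 v_y / g = 2 × 18.35 / 10 = 3.670 s.
Range: R = v_x · t = 26.21 × 3.670 = 96.2 m.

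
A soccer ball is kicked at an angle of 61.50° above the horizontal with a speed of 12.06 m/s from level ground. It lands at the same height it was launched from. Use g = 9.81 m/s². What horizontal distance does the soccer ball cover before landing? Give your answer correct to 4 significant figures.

12.43 m

Components: v_x = 12.06 cos 61.50° = 5.7545 m/s, v_y = 12.06 sin 61.50° = 10.599 m/s.
Time of flight (same landing height): t = 2 v_y / g = 2 × 10.599 / 9.81 = 2.1609 s.
Range: R = v_x · t = 5.7545 × 2.1609 = 12.43 m.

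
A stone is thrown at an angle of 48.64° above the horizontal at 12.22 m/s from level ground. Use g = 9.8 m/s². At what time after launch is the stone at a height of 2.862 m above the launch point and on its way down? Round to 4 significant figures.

1.476 s

v_y0 = 12.22 sin 48.64° = 9.1720 m/s.
Set y = v_y0 t − ½ g t² = 2.862: 4.900 t² − 9.1720 t + 2.862 = 0.
t = [9.1720 ± √(84.126 − 56.095)] / 9.8 = (9.1720 ± 5.2944) / 9.8, giving t = 0.3957 s or t = 1.476 s.
On the way down corresponds to the larger root: t = 1.476 s.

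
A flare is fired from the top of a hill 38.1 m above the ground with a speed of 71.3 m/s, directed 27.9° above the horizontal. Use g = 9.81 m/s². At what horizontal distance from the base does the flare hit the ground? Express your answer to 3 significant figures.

Components: v_x = 71.3 cos 27.9° = 63.01 m/s, v_y = 71.3 sin 27.9° = 33.36 m/s.
Vertical: 0 = 38.1 + 33.36 t − ½(9.81) t² ⇒ 4.905 t² − 33.36 t − 38.1 = 0.
t = [33.36 + √(1113 + 747.5)] / 9.810 = 7.798 s.
Horizontal: R = v_x · t = 63.01 × 7.798 = 491 m.

491 m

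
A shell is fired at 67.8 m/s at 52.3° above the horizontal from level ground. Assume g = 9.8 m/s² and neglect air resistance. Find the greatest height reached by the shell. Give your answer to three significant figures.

147 m

Vertical component of launch velocity: v_y = 67.8 sin 52.3° = 53.64 m/s.
At the highest point the vertical velocity is zero, so v_y² = 2 g h_max.
h_max = (53.64)² / (2 × 9.8) = 2877 / 19.60 = 147 m.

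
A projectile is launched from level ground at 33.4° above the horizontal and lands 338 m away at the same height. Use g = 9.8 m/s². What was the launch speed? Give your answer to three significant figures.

60.0 m/s

On level ground, R = v₀² sin(2θ) / g, so v₀ = √(R g / sin 2θ).
sin(2 × 33.4°) = 0.9191.
v₀ = √(338 × 9.8 / 0.9191) = √3604 = 60.0 m/s.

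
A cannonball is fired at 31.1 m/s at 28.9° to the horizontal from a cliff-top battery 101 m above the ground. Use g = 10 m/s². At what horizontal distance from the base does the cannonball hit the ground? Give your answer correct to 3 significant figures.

Components: v_x = 31.1 cos 28.9° = 27.23 m/s, v_y = 31.1 sin 28.9° = 15.03 m/s.
Vertical: 0 = 101 + 15.03 t − ½(10) t² ⇒ 5.000 t² − 15.03 t − 101 = 0.
t = [15.03 + √(225.9 + 2020)] / 10.00 = 6.242 s.
Horizontal: R = v_x · t = 27.23 × 6.242 = 170 m.

170 m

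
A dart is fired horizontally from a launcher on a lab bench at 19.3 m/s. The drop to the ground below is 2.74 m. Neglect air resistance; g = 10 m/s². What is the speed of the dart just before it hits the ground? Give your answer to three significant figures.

20.7 m/s

Fall time: t = √(2 × 2.74 / 10) = 0.7403 s.
At impact: v_x = 19.3 m/s (unchanged), v_y = g t = 10 × 0.7403 = 7.403 m/s.
Speed = √(v_x² + v_y²) = √(372.5 + 54.80) = 20.7 m/s.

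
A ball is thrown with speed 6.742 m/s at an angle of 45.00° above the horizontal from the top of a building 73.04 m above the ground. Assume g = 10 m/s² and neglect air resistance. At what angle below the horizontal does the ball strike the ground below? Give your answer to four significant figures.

v_x = 6.742 cos 45.00° = 4.7673 m/s.
At impact |v_y| = √(v_y0² + 2 g h) = √(4.7673² + 2×10×73.04) = 38.517 m/s.
Angle below horizontal = arctan(|v_y| / v_x) = arctan(38.517 / 4.7673) = 82.94°.

82.94°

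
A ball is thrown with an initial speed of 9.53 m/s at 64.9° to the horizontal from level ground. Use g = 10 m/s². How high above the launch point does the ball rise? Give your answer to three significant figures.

3.72 m

Vertical component of launch velocity: v_y = 9.53 sin 64.9° = 8.630 m/s.
At the highest point the vertical velocity is zero, so v_y² = 2 g h_max.
h_max = (8.630)² / (2 × 10) = 74.48 / 20.00 = 3.72 m.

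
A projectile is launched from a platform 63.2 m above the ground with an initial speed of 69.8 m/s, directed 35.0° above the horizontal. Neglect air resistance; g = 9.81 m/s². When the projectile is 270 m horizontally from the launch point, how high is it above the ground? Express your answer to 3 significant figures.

v_x = 69.8 cos 35.0° = 57.18 m/s, v_y0 = 69.8 sin 35.0° = 40.04 m/s.
Time to reach x = 270 m: t = x / v_x = 270 / 57.18 = 4.722 s.
y = 63.2 + v_y0 t − ½ g t² = 63.2 + 40.04×4.722 − 4.905×4.722² = 143 m.

143 m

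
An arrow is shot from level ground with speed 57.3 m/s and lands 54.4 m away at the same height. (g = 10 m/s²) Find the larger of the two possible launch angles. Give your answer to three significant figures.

Level-ground range: R = v₀² sin(2θ)/g ⇒ sin 2θ = R g / v₀² = 54.4×10/57.3² = 0.1657.
2θ = arcsin(0.1657) = 9.538° or 180° − 9.538° = 170.462°.
So θ = 4.77° or θ = 85.2°.

85.2°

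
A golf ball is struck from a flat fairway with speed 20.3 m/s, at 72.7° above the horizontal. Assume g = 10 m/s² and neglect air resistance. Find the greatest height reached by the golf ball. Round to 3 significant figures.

Vertical component of launch velocity: v_y = 20.3 sin 72.7° = 19.38 m/s.
At the highest point the vertical velocity is zero, so v_y² = 2 g h_max.
h_max = (19.38)² / (2 × 10) = 375.6 / 20.00 = 18.8 m.

18.8 m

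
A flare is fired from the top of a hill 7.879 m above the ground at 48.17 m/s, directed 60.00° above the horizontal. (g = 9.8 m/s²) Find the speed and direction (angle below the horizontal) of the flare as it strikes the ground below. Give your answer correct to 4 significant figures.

49.75 m/s at 61.04° below the horizontal

v_x = 48.17 cos 60.00° = 24.085 m/s (constant).
|v_y| at impact = √((41.716)² + 2×9.8×7.879) = 43.528 m/s.
Speed = √(24.085² + 43.528²) = 49.75 m/s; angle = arctan(43.528/24.085) = 61.04° below horizontal.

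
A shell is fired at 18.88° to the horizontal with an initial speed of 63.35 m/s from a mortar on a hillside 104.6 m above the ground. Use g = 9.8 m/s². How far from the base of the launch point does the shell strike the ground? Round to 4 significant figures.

Components: v_x = 63.35 cos 18.88° = 59.942 m/s, v_y = 63.35 sin 18.88° = 20.499 m/s.
Vertical: 0 = 104.6 + 20.499 t − ½(9.8) t² ⇒ 4.900 t² − 20.499 t − 104.6 = 0.
t = [20.499 + √(420.21 + 2050.2)] / 9.800 = 7.1635 s.
Horizontal: R = v_x · t = 59.942 × 7.1635 = 429.4 m.

429.4 m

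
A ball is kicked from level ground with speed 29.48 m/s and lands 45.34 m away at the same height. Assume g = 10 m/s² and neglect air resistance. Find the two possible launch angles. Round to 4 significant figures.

15.72° and 74.28°

Level-ground range: R = v₀² sin(2θ)/g ⇒ sin 2θ = R g / v₀² = 45.34×10/29.48² = 0.5217.
2θ = arcsin(0.5217) = 31.446° or 180° − 31.446° = 148.554°.
So θ = 15.72° or θ = 74.28°.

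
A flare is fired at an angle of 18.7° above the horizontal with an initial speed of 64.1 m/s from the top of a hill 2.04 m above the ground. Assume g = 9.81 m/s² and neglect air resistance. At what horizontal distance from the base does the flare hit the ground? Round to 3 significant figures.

Components: v_x = 64.1 cos 18.7° = 60.72 m/s, v_y = 64.1 sin 18.7° = 20.55 m/s.
Vertical: 0 = 2.04 + 20.55 t − ½(9.81) t² ⇒ 4.905 t² − 20.55 t − 2.04 = 0.
t = [20.55 + √(422.3 + 40.02)] / 9.810 = 4.287 s.
Horizontal: R = v_x · t = 60.72 × 4.287 = 260 m.

260 m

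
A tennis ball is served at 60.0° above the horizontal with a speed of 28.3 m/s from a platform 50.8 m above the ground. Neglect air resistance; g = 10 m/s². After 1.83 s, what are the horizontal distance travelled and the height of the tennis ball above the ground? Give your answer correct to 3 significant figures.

x = 25.9 m, y = 78.9 m

v_x = 28.3 cos 60.0° = 14.15 m/s; v_y0 = 28.3 sin 60.0° = 24.51 m/s.
x = v_x t = 14.15 × 1.83 = 25.9 m.
y = 50.8 + v_y0 t − ½ g t² = 78.9 m.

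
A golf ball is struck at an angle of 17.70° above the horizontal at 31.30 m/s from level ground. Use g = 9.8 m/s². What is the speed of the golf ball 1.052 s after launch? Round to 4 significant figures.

v_x = 31.30 cos 17.70° = 29.818 m/s (constant).
v_y(t) = 31.30 sin 17.70° − g t = 9.5162 − 9.8 × 1.052 = -0.79340 m/s.
Speed = √(v_x² + v_y²) = √(889.11 + 0.62948) = 29.83 m/s.

29.83 m/s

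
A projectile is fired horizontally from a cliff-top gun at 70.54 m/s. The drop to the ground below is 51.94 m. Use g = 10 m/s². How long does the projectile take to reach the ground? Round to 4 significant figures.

3.223 s

The horizontal speed doesn't affect the fall. With v_y0 = 0, h = ½ g t².
t = √(2 × 51.94 / 10) = √10.388 = 3.223 s.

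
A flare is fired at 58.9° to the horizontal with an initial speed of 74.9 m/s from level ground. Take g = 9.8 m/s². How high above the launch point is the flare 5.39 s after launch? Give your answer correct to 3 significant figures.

v_y0 = 74.9 sin 58.9° = 64.13 m/s.
y(t) = v_y0 t − ½ g t² = 64.13×5.39 − 4.900×5.39² = 203 m.

203 m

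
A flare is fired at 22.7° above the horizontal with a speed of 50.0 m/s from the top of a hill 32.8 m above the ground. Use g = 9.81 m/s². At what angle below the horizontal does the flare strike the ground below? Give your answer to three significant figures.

v_x = 50.0 cos 22.7° = 46.13 m/s.
At impact |v_y| = √(v_y0² + 2 g h) = √(19.30² + 2×9.81×32.8) = 31.88 m/s.
Angle below horizontal = arctan(|v_y| / v_x) = arctan(31.88 / 46.13) = 34.6°.

34.6°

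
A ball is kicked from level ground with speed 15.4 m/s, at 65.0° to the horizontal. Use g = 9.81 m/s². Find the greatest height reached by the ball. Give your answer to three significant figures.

Vertical component of launch velocity: v_y = 15.4 sin 65.0° = 13.96 m/s.
At the highest point the vertical velocity is zero, so v_y² = 2 g h_max.
h_max = (13.96)² / (2 × 9.81) = 194.9 / 19.62 = 9.93 m.

9.93 m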